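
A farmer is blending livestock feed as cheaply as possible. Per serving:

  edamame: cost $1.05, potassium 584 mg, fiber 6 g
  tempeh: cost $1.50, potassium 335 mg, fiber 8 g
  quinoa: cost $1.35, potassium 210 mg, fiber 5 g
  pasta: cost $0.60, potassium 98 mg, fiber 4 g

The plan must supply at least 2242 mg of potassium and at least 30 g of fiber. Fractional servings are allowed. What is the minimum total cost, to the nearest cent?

An LP optimum is at a vertex; with two nutrient constraints at most two foods are used. Check each candidate.
edamame only: max(2242/584, 30/6) = 5 servings → $5.25.
tempeh only: max(2242/335, 30/8) = 6.693 servings → $10.04.
quinoa only: max(2242/210, 30/5) = 10.68 servings → $14.41.
pasta only: max(2242/98, 30/4) = 22.88 servings → $13.73.
edamame + tempeh with both tight: 2.962 servings and 1.528 servings → $5.40.
edamame + quinoa with both tight: 2.958 servings and 2.451 servings → $6.41.
edamame + pasta with both tight: 3.449 servings and 2.327 servings → $5.02.
tempeh + quinoa with both targets exact would need a negative amount; discard.
tempeh + pasta: the both-tight solution has a negative serving — not a feasible corner.
quinoa + pasta: the both-tight solution has a negative serving — not a feasible corner.
Cheapest feasible corner: $5.02.

$5.02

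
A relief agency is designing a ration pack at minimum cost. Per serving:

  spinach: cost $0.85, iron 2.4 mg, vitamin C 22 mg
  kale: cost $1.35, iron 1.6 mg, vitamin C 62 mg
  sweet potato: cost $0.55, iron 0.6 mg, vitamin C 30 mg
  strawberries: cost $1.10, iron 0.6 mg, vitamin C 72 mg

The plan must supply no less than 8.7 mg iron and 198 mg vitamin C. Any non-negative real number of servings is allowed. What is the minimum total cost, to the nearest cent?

$4.66

Minimising a linear cost over {iron ≥ 8.7, vitamin C ≥ 198, servings ≥ 0} — the optimum is at a vertex, using one or two foods.
spinach only: max(8.7/2.4, 198/22) = 9 servings → $7.65.
kale only: max(8.7/1.6, 198/62) = 5.438 servings → $7.34.
sweet potato only: max(8.7/0.6, 198/30) = 14.5 servings → $7.97.
strawberries only: max(8.7/0.6, 198/72) = 14.5 servings → $15.95.
spinach + kale with both tight: 1.96 servings and 2.498 servings → $5.04.
spinach + sweet potato with both tight: 2.418 servings and 4.827 servings → $4.71.
spinach + strawberries with both tight: 3.18 servings and 1.778 servings → $4.66.
kale + sweet potato with both targets exact would need a negative amount; discard.
kale + strawberries with both targets exact would need a negative amount; discard.
sweet potato + strawberries: the both-tight solution has a negative serving — not a feasible corner.
Cheapest feasible corner: $4.66.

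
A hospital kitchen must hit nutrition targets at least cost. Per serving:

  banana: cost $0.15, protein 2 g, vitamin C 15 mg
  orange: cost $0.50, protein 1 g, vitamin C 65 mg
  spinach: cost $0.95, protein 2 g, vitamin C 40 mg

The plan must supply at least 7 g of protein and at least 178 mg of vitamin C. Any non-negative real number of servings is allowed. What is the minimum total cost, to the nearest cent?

With two linear requirements the optimum uses one or two foods; enumerate the corners.
banana only: max(7/2, 178/15) = 11.87 servings → $1.78.
orange only: max(7/1, 178/65) = 7 servings → $3.50.
spinach only: max(7/2, 178/40) = 4.45 servings → $4.23.
banana + orange with both tight: 2.409 servings and 2.183 servings → $1.45.
banana + spinach: intersection lies outside the first quadrant.
orange + spinach with both tight: 0.8444 servings and 3.078 servings → $3.35.
The minimum over all feasible corners is $1.45.

$1.45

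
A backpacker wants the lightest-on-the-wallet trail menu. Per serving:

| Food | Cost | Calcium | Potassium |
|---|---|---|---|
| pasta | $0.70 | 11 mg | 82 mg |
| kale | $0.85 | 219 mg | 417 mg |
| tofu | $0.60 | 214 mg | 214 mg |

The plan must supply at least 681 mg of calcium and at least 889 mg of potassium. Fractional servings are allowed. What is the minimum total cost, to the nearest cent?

$2.16

Check every corner: each single food scaled to meet both minima, and each pair solved so both constraints bind.
pasta only: max(681/11, 889/82) = 61.91 servings → $43.34.
kale only: max(681/219, 889/417) = 3.11 servings → $2.64.
tofu only: max(681/214, 889/214) = 4.154 servings → $2.49.
pasta + kale: the both-tight solution has a negative serving — not a feasible corner.
pasta + tofu with both tight: 2.93 servings and 3.032 servings → $3.87.
kale + tofu with both tight: 1.051 servings and 2.107 servings → $2.16.
The minimum over all feasible corners is $2.16.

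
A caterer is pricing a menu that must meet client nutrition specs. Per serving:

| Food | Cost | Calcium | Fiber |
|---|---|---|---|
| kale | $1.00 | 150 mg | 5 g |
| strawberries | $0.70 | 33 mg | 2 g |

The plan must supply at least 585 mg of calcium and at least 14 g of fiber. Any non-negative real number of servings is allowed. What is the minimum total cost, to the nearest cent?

Compare the cost at each extreme point of the feasible region.
kale only: max(585/150, 14/5) = 3.9 servings → $3.90.
strawberries only: max(585/33, 14/2) = 17.73 servings → $12.41.
kale + strawberries with both targets exact would need a negative amount; discard.
So the least-cost plan costs $3.90.

$3.90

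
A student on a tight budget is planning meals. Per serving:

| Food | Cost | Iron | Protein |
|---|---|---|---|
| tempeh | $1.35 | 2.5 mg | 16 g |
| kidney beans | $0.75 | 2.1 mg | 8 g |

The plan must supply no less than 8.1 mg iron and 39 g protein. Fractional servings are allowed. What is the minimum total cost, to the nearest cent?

$3.47

Minimising a linear cost over {iron ≥ 8.1, protein ≥ 39, servings ≥ 0} — the optimum is at a vertex, using one or two foods.
tempeh only: max(8.1/2.5, 39/16) = 3.24 servings → $4.37.
kidney beans only: max(8.1/2.1, 39/8) = 4.875 servings → $3.66.
tempeh + kidney beans with both tight: 1.257 servings and 2.36 servings → $3.47.
Cheapest feasible corner: $3.47.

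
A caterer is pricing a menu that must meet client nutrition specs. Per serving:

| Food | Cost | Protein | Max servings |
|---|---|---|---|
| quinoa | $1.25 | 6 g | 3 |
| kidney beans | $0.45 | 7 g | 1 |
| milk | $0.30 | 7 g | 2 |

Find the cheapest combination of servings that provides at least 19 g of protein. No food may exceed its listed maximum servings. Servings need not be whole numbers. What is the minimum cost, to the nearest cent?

$0.92

Cost per g of protein: milk $0.0429, kidney beans $0.0643, quinoa $0.2083.
Take 2 servings of milk: +14.0 g protein for $0.60 (total $0.60, still need 5.0 g).
Take 0.7143 servings of kidney beans: +5.0 g protein for $0.32 (total $0.92, still need 0.0 g).
Filling from the cheapest source first is optimal under one linear minimum: $0.92.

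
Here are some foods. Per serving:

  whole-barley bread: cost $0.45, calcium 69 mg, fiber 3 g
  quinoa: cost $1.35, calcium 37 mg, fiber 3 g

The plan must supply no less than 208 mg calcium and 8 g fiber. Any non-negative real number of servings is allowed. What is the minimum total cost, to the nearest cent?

Two binding constraints pin down two serving amounts, so the optimal mix uses at most two foods. The candidates are each food alone (scaled to the tighter of calcium/fiber) and each pair with both constraints tight.
whole-barley bread only: max(208/69, 8/3) = 3.014 servings → $1.36.
quinoa only: max(208/37, 8/3) = 5.622 servings → $7.59.
whole-barley bread + quinoa: the both-tight solution has a negative serving — not a feasible corner.
The minimum over all feasible corners is $1.36.

$1.36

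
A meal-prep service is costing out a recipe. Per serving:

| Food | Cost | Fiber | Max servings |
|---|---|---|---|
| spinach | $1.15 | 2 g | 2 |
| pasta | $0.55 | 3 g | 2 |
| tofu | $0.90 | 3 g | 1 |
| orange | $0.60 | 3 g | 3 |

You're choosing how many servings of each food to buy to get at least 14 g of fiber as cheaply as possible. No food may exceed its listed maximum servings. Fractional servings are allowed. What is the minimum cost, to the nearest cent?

Cost per g of fiber: pasta $0.1833, orange $0.2000, tofu $0.3000, spinach $0.5750.
Take 2 servings of pasta: +6.0 g fiber for $1.10 (total $1.10, still need 8.0 g).
Take 2.667 servings of orange: +8.0 g fiber for $1.60 (total $2.70, still need 0.0 g).
Greedy by cheapest-per-g is optimal for a single linear constraint, so the minimum cost is $2.70.

$2.70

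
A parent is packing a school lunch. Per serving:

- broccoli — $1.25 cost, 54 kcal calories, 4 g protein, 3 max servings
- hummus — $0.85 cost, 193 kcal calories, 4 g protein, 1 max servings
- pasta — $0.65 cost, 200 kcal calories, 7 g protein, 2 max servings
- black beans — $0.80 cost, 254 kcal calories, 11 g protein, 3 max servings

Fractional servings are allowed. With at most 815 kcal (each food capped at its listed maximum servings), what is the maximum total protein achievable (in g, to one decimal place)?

40.3 g

Protein per kcal: broccoli 0.07407, black beans 0.04331, pasta 0.035, hummus 0.02073.
Take 3 servings of broccoli: uses 162 kcal, +12.0 g protein (running total 12.0 g).
Take 2.571 servings of black beans: uses 653 kcal, +28.3 g protein (running total 40.3 g).
Greedy by best ratio exhausts the calories allowance optimally: 40.3 g.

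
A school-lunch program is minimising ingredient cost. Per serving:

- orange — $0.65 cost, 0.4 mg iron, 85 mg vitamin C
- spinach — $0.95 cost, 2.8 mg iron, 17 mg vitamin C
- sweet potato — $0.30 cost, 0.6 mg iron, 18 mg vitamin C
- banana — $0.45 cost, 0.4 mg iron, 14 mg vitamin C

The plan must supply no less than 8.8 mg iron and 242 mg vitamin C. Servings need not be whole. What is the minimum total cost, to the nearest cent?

$4.16

With two linear requirements the optimum uses one or two foods; enumerate the corners.
orange only: max(8.8/0.4, 242/85) = 22 servings → $14.30.
spinach only: max(8.8/2.8, 242/17) = 14.24 servings → $13.52.
sweet potato only: max(8.8/0.6, 242/18) = 14.67 servings → $4.40.
banana only: max(8.8/0.4, 242/14) = 22 servings → $9.90.
orange + spinach with both tight: 2.284 servings and 2.817 servings → $4.16.
orange + sweet potato: the both-tight solution has a negative serving — not a feasible corner.
orange + banana: intersection lies outside the first quadrant.
spinach + sweet potato with both tight: 0.3284 servings and 13.13 servings → $4.25.
spinach + banana with both tight: 0.8148 servings and 16.3 servings → $8.11.
sweet potato + banana: the both-tight solution has a negative serving — not a feasible corner.
Cheapest feasible corner: $4.16.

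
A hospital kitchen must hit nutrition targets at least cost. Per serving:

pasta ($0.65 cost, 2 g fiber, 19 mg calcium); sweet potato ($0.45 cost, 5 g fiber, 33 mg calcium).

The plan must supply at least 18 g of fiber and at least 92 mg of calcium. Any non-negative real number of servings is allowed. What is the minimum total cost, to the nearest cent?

pasta only: max(18/2, 92/19) = 9 servings → $5.85.
sweet potato only: max(18/5, 92/33) = 3.6 servings → $1.62.
pasta + sweet potato with both targets exact would need a negative amount; discard.
The minimum over all feasible corners is $1.62.

$1.62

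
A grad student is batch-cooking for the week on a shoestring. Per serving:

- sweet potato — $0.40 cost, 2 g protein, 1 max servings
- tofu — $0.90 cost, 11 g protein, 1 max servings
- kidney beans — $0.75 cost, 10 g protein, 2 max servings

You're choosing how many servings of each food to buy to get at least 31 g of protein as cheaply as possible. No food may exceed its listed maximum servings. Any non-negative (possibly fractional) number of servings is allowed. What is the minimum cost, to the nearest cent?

$2.40

Cost per g of protein: kidney beans $0.0750, tofu $0.0818, sweet potato $0.2000.
Take 2 servings of kidney beans: +20.0 g protein for $1.50 (total $1.50, still need 11.0 g).
Take 1 serving of tofu: +11.0 g protein for $0.90 (total $2.40, still need 0.0 g).
Filling from the cheapest source first is optimal under one linear minimum: $2.40.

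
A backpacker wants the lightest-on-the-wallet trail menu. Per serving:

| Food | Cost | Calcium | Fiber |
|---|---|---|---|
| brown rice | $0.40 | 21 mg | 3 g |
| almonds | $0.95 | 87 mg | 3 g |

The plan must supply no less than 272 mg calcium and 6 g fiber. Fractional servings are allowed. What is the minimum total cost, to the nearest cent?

$2.97

brown rice only: max(272/21, 6/3) = 12.95 servings → $5.18.
almonds only: max(272/87, 6/3) = 3.126 servings → $2.97.
brown rice + almonds: the both-tight solution has a negative serving — not a feasible corner.
The minimum over all feasible corners is $2.97.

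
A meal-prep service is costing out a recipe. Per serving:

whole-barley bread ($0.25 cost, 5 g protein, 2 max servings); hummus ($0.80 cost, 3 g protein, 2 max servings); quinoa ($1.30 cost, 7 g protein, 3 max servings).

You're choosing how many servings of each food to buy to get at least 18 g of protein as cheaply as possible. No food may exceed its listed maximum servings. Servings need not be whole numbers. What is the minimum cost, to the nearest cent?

Cost per g of protein: whole-barley bread $0.0500, quinoa $0.1857, hummus $0.2667.
Take 2 servings of whole-barley bread: +10.0 g protein for $0.50 (total $0.50, still need 8.0 g).
Take 1.143 servings of quinoa: +8.0 g protein for $1.49 (total $1.99, still need 0.0 g).
Greedy by cheapest-per-g is optimal for a single linear constraint, so the minimum cost is $1.99.

$1.99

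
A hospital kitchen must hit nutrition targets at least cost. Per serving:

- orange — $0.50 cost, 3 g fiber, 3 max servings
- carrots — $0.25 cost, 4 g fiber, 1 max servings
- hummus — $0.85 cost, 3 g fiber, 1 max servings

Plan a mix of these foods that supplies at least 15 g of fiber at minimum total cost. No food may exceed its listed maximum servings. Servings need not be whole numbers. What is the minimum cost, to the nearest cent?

Cost per g of fiber: carrots $0.0625, orange $0.1667, hummus $0.2833.
Take 1 serving of carrots: +4.0 g fiber for $0.25 (total $0.25, still need 11.0 g).
Take 3 servings of orange: +9.0 g fiber for $1.50 (total $1.75, still need 2.0 g).
Take 0.6667 servings of hummus: +2.0 g fiber for $0.57 (total $2.32, still need 0.0 g).
Filling from the cheapest source first is optimal under one linear minimum: $2.32.

$2.32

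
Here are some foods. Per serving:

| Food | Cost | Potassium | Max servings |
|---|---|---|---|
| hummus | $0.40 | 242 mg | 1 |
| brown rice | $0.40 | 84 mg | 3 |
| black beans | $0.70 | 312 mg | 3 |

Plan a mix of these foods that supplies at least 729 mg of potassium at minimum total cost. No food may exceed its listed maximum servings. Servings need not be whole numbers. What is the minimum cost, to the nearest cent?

Cost per mg of potassium: hummus $0.0017, black beans $0.0022, brown rice $0.0048.
Take 1 serving of hummus: +242.0 mg potassium for $0.40 (total $0.40, still need 487.0 mg).
Take 1.561 servings of black beans: +487.0 mg potassium for $1.09 (total $1.49, still need 0.0 mg).
Greedy by cheapest-per-mg is optimal for a single linear constraint, so the minimum cost is $1.49.

$1.49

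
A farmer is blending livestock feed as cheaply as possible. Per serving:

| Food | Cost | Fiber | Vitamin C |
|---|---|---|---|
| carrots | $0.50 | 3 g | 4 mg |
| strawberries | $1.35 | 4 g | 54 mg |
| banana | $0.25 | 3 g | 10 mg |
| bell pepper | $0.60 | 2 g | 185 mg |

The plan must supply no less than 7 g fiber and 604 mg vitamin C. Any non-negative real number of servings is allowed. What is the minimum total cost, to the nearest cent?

An LP optimum is at a vertex; with two nutrient constraints at most two foods are used. Check each candidate.
carrots only: max(7/3, 604/4) = 151 servings → $75.50.
strawberries only: max(7/4, 604/54) = 11.19 servings → $15.10.
banana only: max(7/3, 604/10) = 60.4 servings → $15.10.
bell pepper only: max(7/2, 604/185) = 3.5 servings → $2.10.
carrots + strawberries with both targets exact would need a negative amount; discard.
carrots + banana: the both-tight solution has a negative serving — not a feasible corner.
carrots + bell pepper with both tight: 0.159 servings and 3.261 servings → $2.04.
strawberries + banana with both targets exact would need a negative amount; discard.
strawberries + bell pepper with both tight: 0.1377 servings and 3.225 servings → $2.12.
banana + bell pepper with both tight: 0.1626 servings and 3.256 servings → $1.99.
So the least-cost plan costs $1.99.

$1.99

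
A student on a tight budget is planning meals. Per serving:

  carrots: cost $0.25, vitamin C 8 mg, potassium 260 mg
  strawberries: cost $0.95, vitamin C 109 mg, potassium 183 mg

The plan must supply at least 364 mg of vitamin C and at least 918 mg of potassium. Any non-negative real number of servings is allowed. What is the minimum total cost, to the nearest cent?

At the optimum either one food covers both requirements or two foods hit both targets exactly; no other combination can be cheaper.
carrots only: max(364/8, 918/260) = 45.5 servings → $11.38.
strawberries only: max(364/109, 918/183) = 5.016 servings → $4.77.
carrots + strawberries with both tight: 1.245 servings and 3.248 servings → $3.40.
The minimum over all feasible corners is $3.40.

$3.40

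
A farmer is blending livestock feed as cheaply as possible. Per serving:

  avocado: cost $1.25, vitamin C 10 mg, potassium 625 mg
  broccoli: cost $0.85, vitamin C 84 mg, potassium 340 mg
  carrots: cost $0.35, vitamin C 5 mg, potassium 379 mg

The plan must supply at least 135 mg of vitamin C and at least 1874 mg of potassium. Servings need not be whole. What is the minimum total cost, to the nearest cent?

$2.47

avocado only: max(135/10, 1874/625) = 13.5 servings → $16.88.
broccoli only: max(135/84, 1874/340) = 5.512 servings → $4.68.
carrots only: max(135/5, 1874/379) = 27 servings → $9.45.
avocado + broccoli with both tight: 2.271 servings and 1.337 servings → $3.98.
avocado + carrots: the both-tight solution has a negative serving — not a feasible corner.
broccoli + carrots with both tight: 1.387 servings and 3.7 servings → $2.47.
The minimum over all feasible corners is $2.47.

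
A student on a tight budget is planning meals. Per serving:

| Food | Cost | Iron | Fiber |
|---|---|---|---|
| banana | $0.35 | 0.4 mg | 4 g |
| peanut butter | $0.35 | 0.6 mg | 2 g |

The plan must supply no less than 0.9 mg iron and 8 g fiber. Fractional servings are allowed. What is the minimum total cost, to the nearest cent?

$0.74

Check every corner: each single food scaled to meet both minima, and each pair solved so both constraints bind.
banana only: max(0.9/0.4, 8/4) = 2.25 servings → $0.79.
peanut butter only: max(0.9/0.6, 8/2) = 4 servings → $1.40.
banana + peanut butter with both tight: 1.875 servings and 0.25 servings → $0.74.
So the least-cost plan costs $0.74.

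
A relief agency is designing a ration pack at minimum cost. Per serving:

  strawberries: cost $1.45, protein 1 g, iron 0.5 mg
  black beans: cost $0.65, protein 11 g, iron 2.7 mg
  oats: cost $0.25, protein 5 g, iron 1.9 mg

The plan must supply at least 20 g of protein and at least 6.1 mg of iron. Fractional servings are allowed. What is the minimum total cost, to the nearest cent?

$1.00

An LP optimum is at a vertex; with two nutrient constraints at most two foods are used. Check each candidate.
strawberries only: max(20/1, 6.1/0.5) = 20 servings → $29.00.
black beans only: max(20/11, 6.1/2.7) = 2.259 servings → $1.47.
oats only: max(20/5, 6.1/1.9) = 4 servings → $1.00.
strawberries + black beans with both tight: 4.679 servings and 1.393 servings → $7.69.
strawberries + oats: the both-tight solution has a negative serving — not a feasible corner.
black beans + oats with both tight: 1.014 servings and 1.77 servings → $1.10.
Cheapest feasible corner: $1.00.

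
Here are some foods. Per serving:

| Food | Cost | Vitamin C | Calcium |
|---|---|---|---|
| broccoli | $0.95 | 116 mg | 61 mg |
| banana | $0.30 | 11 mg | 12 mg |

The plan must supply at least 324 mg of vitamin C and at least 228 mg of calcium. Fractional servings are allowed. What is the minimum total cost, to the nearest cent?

$3.55

At the optimum either one food covers both requirements or two foods hit both targets exactly; no other combination can be cheaper.
broccoli only: max(324/116, 228/61) = 3.738 servings → $3.55.
banana only: max(324/11, 228/12) = 29.45 servings → $8.84.
broccoli + banana with both tight: 1.914 servings and 9.27 servings → $4.60.
So the least-cost plan costs $3.55.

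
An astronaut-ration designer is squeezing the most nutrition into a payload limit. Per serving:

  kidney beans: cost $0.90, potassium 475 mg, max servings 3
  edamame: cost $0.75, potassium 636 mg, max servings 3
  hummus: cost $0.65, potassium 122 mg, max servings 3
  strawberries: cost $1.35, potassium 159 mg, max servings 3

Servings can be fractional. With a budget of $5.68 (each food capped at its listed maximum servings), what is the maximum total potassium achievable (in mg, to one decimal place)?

3470.0 mg

Potassium per dollar: edamame 848, kidney beans 527.8, hummus 187.7, strawberries 117.8.
Take 3 servings of edamame: spends $2.25, +1908.0 mg potassium (running total 1908.0 mg).
Take 3 servings of kidney beans: spends $2.70, +1425.0 mg potassium (running total 3333.0 mg).
Take 1.123 servings of hummus: spends $0.73, +137.0 mg potassium (running total 3470.0 mg).
Greedy by best ratio exhausts the cost allowance optimally: 3470.0 mg.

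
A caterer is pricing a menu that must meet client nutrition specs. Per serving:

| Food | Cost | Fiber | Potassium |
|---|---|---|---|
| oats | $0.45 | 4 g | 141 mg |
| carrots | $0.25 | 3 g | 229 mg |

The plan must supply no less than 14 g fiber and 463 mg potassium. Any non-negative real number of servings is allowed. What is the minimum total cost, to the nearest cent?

This is a tiny linear program; its minimum lies at a vertex of the feasible set. List the vertices and price them.
oats only: max(14/4, 463/141) = 3.5 servings → $1.57.
carrots only: max(14/3, 463/229) = 4.667 servings → $1.17.
oats + carrots: the both-tight solution has a negative serving — not a feasible corner.
So the least-cost plan costs $1.17.

$1.17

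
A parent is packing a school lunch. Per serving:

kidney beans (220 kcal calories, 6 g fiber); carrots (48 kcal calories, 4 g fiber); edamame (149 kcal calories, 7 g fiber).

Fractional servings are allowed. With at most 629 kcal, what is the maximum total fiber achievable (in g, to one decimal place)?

52.4 g

Fiber per kcal: carrots 0.08333, edamame 0.04698, kidney beans 0.02727.
With no serving limits, spend the whole calories allowance on carrots: 629 kcal / 48 kcal × 4 g = 52.4 g.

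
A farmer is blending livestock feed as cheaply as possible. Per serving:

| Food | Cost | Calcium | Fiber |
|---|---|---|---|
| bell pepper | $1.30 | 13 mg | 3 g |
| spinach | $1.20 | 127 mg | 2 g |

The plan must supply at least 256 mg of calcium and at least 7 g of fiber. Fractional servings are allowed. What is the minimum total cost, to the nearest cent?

At the optimum either one food covers both requirements or two foods hit both targets exactly; no other combination can be cheaper.
bell pepper only: max(256/13, 7/3) = 19.69 servings → $25.60.
spinach only: max(256/127, 7/2) = 3.5 servings → $4.20.
bell pepper + spinach with both tight: 1.062 servings and 1.907 servings → $3.67.
So the least-cost plan costs $3.67.

$3.67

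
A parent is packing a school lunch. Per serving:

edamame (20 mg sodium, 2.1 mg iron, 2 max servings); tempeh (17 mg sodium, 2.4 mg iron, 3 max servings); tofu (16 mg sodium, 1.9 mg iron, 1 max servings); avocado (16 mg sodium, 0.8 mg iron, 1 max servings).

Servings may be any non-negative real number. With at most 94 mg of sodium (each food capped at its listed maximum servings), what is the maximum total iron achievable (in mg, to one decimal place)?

Iron per mg sodium: tempeh 0.1412, tofu 0.1187, edamame 0.105, avocado 0.05.
Take 3 servings of tempeh: uses 51 mg sodium, +7.2 mg iron (running total 7.2 mg).
Take 1 serving of tofu: uses 16 mg sodium, +1.9 mg iron (running total 9.1 mg).
Take 1.35 servings of edamame: uses 27 mg sodium, +2.8 mg iron (running total 11.9 mg).
Filling greedily by iron-per-mg sodium is optimal for one linear limit, giving 11.9 mg.

11.9 mg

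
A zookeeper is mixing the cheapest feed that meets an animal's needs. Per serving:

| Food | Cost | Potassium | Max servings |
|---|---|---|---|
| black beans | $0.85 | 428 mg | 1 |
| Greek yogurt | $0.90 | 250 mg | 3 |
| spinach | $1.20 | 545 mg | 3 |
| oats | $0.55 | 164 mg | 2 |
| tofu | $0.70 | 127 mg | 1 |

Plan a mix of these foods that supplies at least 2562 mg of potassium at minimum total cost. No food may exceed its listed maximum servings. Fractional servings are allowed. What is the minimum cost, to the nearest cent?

$6.17

Cost per mg of potassium: black beans $0.0020, spinach $0.0022, oats $0.0034, Greek yogurt $0.0036, tofu $0.0055.
Take 1 serving of black beans: +428.0 mg potassium for $0.85 (total $0.85, still need 2134.0 mg).
Take 3 servings of spinach: +1635.0 mg potassium for $3.60 (total $4.45, still need 499.0 mg).
Take 2 servings of oats: +328.0 mg potassium for $1.10 (total $5.55, still need 171.0 mg).
Take 0.684 servings of Greek yogurt: +171.0 mg potassium for $0.62 (total $6.17, still need 0.0 mg).
Filling from the cheapest source first is optimal under one linear minimum: $6.17.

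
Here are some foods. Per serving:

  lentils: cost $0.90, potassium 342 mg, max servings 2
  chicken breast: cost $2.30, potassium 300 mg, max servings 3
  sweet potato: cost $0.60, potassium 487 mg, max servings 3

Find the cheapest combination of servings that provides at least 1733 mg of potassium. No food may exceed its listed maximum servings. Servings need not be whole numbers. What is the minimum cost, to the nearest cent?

$2.52

Cost per mg of potassium: sweet potato $0.0012, lentils $0.0026, chicken breast $0.0077.
Take 3 servings of sweet potato: +1461.0 mg potassium for $1.80 (total $1.80, still need 272.0 mg).
Take 0.7953 servings of lentils: +272.0 mg potassium for $0.72 (total $2.52, still need 0.0 mg).
Filling from the cheapest source first is optimal under one linear minimum: $2.52.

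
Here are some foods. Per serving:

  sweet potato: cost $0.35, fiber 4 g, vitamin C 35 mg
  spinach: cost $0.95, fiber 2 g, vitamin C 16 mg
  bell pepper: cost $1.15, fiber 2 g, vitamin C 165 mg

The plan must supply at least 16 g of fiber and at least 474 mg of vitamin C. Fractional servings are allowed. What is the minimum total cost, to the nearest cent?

sweet potato only: max(16/4, 474/35) = 13.54 servings → $4.74.
spinach only: max(16/2, 474/16) = 29.62 servings → $28.14.
bell pepper only: max(16/2, 474/165) = 8 servings → $9.20.
sweet potato + spinach with both targets exact would need a negative amount; discard.
sweet potato + bell pepper with both tight: 2.868 servings and 2.264 servings → $3.61.
spinach + bell pepper with both tight: 5.678 servings and 2.322 servings → $8.06.
Cheapest feasible corner: $3.61.

$3.61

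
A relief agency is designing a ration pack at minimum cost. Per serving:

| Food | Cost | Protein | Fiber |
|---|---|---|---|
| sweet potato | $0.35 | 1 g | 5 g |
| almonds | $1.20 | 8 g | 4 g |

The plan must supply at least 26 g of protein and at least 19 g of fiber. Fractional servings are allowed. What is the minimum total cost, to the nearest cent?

An LP optimum is at a vertex; with two nutrient constraints at most two foods are used. Check each candidate.
sweet potato only: max(26/1, 19/5) = 26 servings → $9.10.
almonds only: max(26/8, 19/4) = 4.75 servings → $5.70.
sweet potato + almonds with both tight: 1.333 servings and 3.083 servings → $4.17.
Cheapest feasible corner: $4.17.

$4.17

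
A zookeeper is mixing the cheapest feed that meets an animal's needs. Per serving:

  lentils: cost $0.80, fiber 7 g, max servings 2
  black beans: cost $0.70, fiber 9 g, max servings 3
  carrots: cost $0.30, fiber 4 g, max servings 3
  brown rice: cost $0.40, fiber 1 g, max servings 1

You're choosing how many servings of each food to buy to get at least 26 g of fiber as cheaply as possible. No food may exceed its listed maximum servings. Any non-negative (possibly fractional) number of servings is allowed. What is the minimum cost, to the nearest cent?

$1.99

Cost per g of fiber: carrots $0.0750, black beans $0.0778, lentils $0.1143, brown rice $0.4000.
Take 3 servings of carrots: +12.0 g fiber for $0.90 (total $0.90, still need 14.0 g).
Take 1.556 servings of black beans: +14.0 g fiber for $1.09 (total $1.99, still need 0.0 g).
Greedy by cheapest-per-g is optimal for a single linear constraint, so the minimum cost is $1.99.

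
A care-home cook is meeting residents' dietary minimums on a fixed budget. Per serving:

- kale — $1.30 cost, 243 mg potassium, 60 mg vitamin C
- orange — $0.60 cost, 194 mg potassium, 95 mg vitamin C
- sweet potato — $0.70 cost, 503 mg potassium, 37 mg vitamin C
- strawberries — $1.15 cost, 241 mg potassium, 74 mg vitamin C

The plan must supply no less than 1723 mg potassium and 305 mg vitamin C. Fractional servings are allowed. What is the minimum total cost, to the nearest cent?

Two binding constraints pin down two serving amounts, so the optimal mix uses at most two foods. The candidates are each food alone (scaled to the tighter of potassium/vitamin C) and each pair with both constraints tight.
kale only: max(1723/243, 305/60) = 7.091 servings → $9.22.
orange only: max(1723/194, 305/95) = 8.881 servings → $5.33.
sweet potato only: max(1723/503, 305/37) = 8.243 servings → $5.77.
strawberries only: max(1723/241, 305/74) = 7.149 servings → $8.22.
kale + orange: intersection lies outside the first quadrant.
kale + sweet potato with both tight: 4.232 servings and 1.381 servings → $6.47.
kale + strawberries with both targets exact would need a negative amount; discard.
orange + sweet potato with both tight: 2.208 servings and 2.574 servings → $3.13.
orange + strawberries: the both-tight solution has a negative serving — not a feasible corner.
sweet potato + strawberries with both tight: 1.908 servings and 3.168 servings → $4.98.
Cheapest feasible corner: $3.13.

$3.13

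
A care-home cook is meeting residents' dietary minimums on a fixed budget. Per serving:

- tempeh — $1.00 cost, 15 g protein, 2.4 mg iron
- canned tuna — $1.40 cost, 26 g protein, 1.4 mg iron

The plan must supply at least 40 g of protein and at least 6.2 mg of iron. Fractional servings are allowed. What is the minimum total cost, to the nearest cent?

$2.64

For a min-cost LP with two ≥-constraints, a basic feasible solution has at most two positive variables.
tempeh only: max(40/15, 6.2/2.4) = 2.667 servings → $2.67.
canned tuna only: max(40/26, 6.2/1.4) = 4.429 servings → $6.20.
tempeh + canned tuna with both tight: 2.541 servings and 0.07246 servings → $2.64.
The minimum over all feasible corners is $2.64.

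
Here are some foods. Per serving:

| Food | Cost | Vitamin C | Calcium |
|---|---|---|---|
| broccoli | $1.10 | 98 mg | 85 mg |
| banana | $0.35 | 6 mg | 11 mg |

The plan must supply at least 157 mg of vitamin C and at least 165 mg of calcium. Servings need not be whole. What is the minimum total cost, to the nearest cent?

broccoli only: max(157/98, 165/85) = 1.941 servings → $2.14.
banana only: max(157/6, 165/11) = 26.17 servings → $9.16.
broccoli + banana with both tight: 1.298 servings and 4.974 servings → $3.17.
Cheapest feasible corner: $2.14.

$2.14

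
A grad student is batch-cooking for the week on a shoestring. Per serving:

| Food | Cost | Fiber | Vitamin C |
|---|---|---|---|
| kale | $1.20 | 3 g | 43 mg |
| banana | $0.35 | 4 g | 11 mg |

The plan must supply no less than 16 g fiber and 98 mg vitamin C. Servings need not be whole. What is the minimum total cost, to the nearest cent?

$2.86

The cheapest plan sits at a corner of the feasible region — with two constraints it uses at most two foods.
kale only: max(16/3, 98/43) = 5.333 servings → $6.40.
banana only: max(16/4, 98/11) = 8.909 servings → $3.12.
kale + banana with both tight: 1.554 servings and 2.835 servings → $2.86.
So the least-cost plan costs $2.86.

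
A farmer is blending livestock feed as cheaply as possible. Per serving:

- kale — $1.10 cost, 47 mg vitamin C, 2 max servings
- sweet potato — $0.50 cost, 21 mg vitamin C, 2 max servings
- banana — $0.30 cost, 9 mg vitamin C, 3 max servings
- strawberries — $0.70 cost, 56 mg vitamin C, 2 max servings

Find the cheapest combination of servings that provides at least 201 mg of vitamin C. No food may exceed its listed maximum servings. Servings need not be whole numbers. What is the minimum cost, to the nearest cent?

$3.48

Cost per mg of vitamin C: strawberries $0.0125, kale $0.0234, sweet potato $0.0238, banana $0.0333.
Take 2 servings of strawberries: +112.0 mg vitamin C for $1.40 (total $1.40, still need 89.0 mg).
Take 1.894 servings of kale: +89.0 mg vitamin C for $2.08 (total $3.48, still need 0.0 mg).
Greedy by cheapest-per-mg is optimal for a single linear constraint, so the minimum cost is $3.48.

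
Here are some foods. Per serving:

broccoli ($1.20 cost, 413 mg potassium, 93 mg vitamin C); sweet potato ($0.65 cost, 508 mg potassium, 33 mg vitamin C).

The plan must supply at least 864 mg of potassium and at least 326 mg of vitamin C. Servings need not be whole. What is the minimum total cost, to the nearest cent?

$4.21

With two linear requirements the optimum uses one or two foods; enumerate the corners.
broccoli only: max(864/413, 326/93) = 3.505 servings → $4.21.
sweet potato only: max(864/508, 326/33) = 9.879 servings → $6.42.
broccoli + sweet potato: intersection lies outside the first quadrant.
Cheapest feasible corner: $4.21.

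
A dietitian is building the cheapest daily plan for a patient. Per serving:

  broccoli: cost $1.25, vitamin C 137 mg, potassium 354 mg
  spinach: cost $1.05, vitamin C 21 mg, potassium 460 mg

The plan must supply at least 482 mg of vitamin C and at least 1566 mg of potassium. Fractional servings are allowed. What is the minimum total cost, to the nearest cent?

At the optimum either one food covers both requirements or two foods hit both targets exactly; no other combination can be cheaper.
broccoli only: max(482/137, 1566/354) = 4.424 servings → $5.53.
spinach only: max(482/21, 1566/460) = 22.95 servings → $24.10.
broccoli + spinach with both tight: 3.397 servings and 0.79 servings → $5.08.
Cheapest feasible corner: $5.08.

$5.08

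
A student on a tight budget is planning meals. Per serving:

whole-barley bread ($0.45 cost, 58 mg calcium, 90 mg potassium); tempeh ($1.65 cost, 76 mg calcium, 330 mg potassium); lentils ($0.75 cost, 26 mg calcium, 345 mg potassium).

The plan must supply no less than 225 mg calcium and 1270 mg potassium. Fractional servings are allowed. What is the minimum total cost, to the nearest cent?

$3.40

The cheapest plan sits at a corner of the feasible region — with two constraints it uses at most two foods.
whole-barley bread only: max(225/58, 1270/90) = 14.11 servings → $6.35.
tempeh only: max(225/76, 1270/330) = 3.848 servings → $6.35.
lentils only: max(225/26, 1270/345) = 8.654 servings → $6.49.
whole-barley bread + tempeh with both targets exact would need a negative amount; discard.
whole-barley bread + lentils with both tight: 2.524 servings and 3.023 servings → $3.40.
tempeh + lentils with both tight: 2.529 servings and 1.262 servings → $5.12.
Cheapest feasible corner: $3.40.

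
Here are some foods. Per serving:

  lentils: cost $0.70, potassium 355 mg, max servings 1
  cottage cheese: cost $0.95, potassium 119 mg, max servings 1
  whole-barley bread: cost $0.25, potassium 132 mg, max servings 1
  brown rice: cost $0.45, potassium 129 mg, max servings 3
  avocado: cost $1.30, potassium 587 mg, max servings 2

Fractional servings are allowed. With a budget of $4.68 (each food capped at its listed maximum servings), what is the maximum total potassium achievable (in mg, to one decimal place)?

Potassium per dollar: whole-barley bread 528, lentils 507.1, avocado 451.5, brown rice 286.7, cottage cheese 125.3.
Take 1 serving of whole-barley bread: spends $0.25, +132.0 mg potassium (running total 132.0 mg).
Take 1 serving of lentils: spends $0.70, +355.0 mg potassium (running total 487.0 mg).
Take 2 servings of avocado: spends $2.60, +1174.0 mg potassium (running total 1661.0 mg).
Take 2.511 servings of brown rice: spends $1.13, +323.9 mg potassium (running total 1984.9 mg).
Greedy by best ratio exhausts the cost allowance optimally: 1984.9 mg.

1984.9 mg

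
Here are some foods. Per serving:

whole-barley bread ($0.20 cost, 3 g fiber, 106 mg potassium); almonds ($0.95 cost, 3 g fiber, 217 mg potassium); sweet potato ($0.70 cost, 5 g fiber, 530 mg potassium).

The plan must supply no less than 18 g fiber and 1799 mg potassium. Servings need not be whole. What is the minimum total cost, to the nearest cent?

Minimising a linear cost over {fiber ≥ 18, potassium ≥ 1799, servings ≥ 0} — the optimum is at a vertex, using one or two foods.
whole-barley bread only: max(18/3, 1799/106) = 16.97 servings → $3.39.
almonds only: max(18/3, 1799/217) = 8.29 servings → $7.88.
sweet potato only: max(18/5, 1799/530) = 3.6 servings → $2.52.
whole-barley bread + almonds with both targets exact would need a negative amount; discard.
whole-barley bread + sweet potato with both tight: 0.5142 servings and 3.292 servings → $2.41.
almonds + sweet potato with both tight: 1.079 servings and 2.952 servings → $3.09.
So the least-cost plan costs $2.41.

$2.41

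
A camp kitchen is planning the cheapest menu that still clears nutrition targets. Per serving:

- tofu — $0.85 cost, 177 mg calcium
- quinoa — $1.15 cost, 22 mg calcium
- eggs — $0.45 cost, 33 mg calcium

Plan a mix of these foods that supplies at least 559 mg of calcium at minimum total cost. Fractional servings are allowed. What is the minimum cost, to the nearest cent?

Cost per mg of calcium: tofu $0.0048, eggs $0.0136, quinoa $0.0523.
With no serving limits, use only tofu: 559 mg / 177 mg = 3.158 servings × $0.85 = $2.68.

$2.68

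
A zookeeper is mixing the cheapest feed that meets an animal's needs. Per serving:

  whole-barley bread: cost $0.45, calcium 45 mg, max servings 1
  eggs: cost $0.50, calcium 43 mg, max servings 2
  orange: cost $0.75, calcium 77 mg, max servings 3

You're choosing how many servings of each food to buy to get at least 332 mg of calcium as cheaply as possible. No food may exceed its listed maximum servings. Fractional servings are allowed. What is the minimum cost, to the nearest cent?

$3.35

Cost per mg of calcium: orange $0.0097, whole-barley bread $0.0100, eggs $0.0116.
Take 3 servings of orange: +231.0 mg calcium for $2.25 (total $2.25, still need 101.0 mg).
Take 1 serving of whole-barley bread: +45.0 mg calcium for $0.45 (total $2.70, still need 56.0 mg).
Take 1.302 servings of eggs: +56.0 mg calcium for $0.65 (total $3.35, still need 0.0 mg).
Greedy by cheapest-per-mg is optimal for a single linear constraint, so the minimum cost is $3.35.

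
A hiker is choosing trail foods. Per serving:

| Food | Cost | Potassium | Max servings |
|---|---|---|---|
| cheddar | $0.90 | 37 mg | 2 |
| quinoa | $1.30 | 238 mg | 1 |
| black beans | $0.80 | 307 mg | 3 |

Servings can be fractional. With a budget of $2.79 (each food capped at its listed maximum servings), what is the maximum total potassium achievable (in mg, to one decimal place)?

992.4 mg

Potassium per dollar: black beans 383.8, quinoa 183.1, cheddar 41.11.
Take 3 servings of black beans: spends $2.40, +921.0 mg potassium (running total 921.0 mg).
Take 0.3 servings of quinoa: spends $0.39, +71.4 mg potassium (running total 992.4 mg).
Filling greedily by potassium-per-dollar is optimal for one linear limit, giving 992.4 mg.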